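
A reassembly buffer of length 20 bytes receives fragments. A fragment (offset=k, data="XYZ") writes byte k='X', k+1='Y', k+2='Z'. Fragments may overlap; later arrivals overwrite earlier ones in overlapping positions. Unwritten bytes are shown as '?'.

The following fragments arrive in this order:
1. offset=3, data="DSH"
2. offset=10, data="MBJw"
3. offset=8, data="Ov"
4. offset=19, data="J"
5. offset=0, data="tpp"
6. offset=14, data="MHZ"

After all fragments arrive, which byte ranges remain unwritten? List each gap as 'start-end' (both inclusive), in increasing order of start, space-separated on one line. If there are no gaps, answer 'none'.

Fragment 1: offset=3 len=3
Fragment 2: offset=10 len=4
Fragment 3: offset=8 len=2
Fragment 4: offset=19 len=1
Fragment 5: offset=0 len=3
Fragment 6: offset=14 len=3
Gaps: 6-7 17-18

Answer: 6-7 17-18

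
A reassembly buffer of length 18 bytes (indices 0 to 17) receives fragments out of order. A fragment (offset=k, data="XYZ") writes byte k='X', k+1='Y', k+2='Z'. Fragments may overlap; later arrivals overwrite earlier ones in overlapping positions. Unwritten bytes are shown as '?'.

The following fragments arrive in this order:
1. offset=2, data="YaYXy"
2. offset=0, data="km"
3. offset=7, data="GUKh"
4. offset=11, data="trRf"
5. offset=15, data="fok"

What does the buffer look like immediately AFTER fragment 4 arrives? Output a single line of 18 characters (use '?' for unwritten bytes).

Fragment 1: offset=2 data="YaYXy" -> buffer=??YaYXy???????????
Fragment 2: offset=0 data="km" -> buffer=kmYaYXy???????????
Fragment 3: offset=7 data="GUKh" -> buffer=kmYaYXyGUKh???????
Fragment 4: offset=11 data="trRf" -> buffer=kmYaYXyGUKhtrRf???

Answer: kmYaYXyGUKhtrRf???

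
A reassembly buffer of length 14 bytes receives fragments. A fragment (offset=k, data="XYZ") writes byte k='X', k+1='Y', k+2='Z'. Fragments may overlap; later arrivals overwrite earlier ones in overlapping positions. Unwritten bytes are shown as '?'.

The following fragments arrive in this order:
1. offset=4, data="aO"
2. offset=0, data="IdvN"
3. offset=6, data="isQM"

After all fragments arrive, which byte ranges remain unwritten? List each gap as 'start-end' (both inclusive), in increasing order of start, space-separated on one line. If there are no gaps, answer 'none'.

Answer: 10-13

Derivation:
Fragment 1: offset=4 len=2
Fragment 2: offset=0 len=4
Fragment 3: offset=6 len=4
Gaps: 10-13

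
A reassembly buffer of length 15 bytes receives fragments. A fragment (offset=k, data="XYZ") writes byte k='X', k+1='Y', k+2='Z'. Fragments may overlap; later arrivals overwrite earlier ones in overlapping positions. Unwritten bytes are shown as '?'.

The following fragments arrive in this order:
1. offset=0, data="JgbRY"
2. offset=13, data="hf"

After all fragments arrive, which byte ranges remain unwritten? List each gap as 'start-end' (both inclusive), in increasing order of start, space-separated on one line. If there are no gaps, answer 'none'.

Fragment 1: offset=0 len=5
Fragment 2: offset=13 len=2
Gaps: 5-12

Answer: 5-12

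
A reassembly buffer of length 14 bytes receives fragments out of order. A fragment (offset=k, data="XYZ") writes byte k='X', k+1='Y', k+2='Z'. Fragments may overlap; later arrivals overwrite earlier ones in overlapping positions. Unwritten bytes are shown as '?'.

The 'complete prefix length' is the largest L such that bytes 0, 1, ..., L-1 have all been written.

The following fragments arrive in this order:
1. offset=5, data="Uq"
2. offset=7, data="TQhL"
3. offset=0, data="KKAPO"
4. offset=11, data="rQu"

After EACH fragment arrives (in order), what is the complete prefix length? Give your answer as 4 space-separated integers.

Answer: 0 0 11 14

Derivation:
Fragment 1: offset=5 data="Uq" -> buffer=?????Uq??????? -> prefix_len=0
Fragment 2: offset=7 data="TQhL" -> buffer=?????UqTQhL??? -> prefix_len=0
Fragment 3: offset=0 data="KKAPO" -> buffer=KKAPOUqTQhL??? -> prefix_len=11
Fragment 4: offset=11 data="rQu" -> buffer=KKAPOUqTQhLrQu -> prefix_len=14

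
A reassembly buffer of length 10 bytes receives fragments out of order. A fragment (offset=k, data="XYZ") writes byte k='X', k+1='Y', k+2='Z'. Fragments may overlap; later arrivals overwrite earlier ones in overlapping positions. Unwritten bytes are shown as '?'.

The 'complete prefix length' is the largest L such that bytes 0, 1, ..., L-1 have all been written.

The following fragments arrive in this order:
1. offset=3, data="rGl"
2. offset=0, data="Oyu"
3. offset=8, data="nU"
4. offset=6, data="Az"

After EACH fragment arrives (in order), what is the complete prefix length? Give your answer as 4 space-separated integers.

Answer: 0 6 6 10

Derivation:
Fragment 1: offset=3 data="rGl" -> buffer=???rGl???? -> prefix_len=0
Fragment 2: offset=0 data="Oyu" -> buffer=OyurGl???? -> prefix_len=6
Fragment 3: offset=8 data="nU" -> buffer=OyurGl??nU -> prefix_len=6
Fragment 4: offset=6 data="Az" -> buffer=OyurGlAznU -> prefix_len=10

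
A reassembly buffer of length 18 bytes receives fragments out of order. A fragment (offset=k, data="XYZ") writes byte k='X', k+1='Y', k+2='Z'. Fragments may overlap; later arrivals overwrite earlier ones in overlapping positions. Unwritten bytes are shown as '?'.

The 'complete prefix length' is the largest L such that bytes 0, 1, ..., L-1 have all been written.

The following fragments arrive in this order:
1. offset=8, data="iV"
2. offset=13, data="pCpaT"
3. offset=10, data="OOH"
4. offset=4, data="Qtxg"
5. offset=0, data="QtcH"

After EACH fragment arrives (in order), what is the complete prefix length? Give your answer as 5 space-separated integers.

Fragment 1: offset=8 data="iV" -> buffer=????????iV???????? -> prefix_len=0
Fragment 2: offset=13 data="pCpaT" -> buffer=????????iV???pCpaT -> prefix_len=0
Fragment 3: offset=10 data="OOH" -> buffer=????????iVOOHpCpaT -> prefix_len=0
Fragment 4: offset=4 data="Qtxg" -> buffer=????QtxgiVOOHpCpaT -> prefix_len=0
Fragment 5: offset=0 data="QtcH" -> buffer=QtcHQtxgiVOOHpCpaT -> prefix_len=18

Answer: 0 0 0 0 18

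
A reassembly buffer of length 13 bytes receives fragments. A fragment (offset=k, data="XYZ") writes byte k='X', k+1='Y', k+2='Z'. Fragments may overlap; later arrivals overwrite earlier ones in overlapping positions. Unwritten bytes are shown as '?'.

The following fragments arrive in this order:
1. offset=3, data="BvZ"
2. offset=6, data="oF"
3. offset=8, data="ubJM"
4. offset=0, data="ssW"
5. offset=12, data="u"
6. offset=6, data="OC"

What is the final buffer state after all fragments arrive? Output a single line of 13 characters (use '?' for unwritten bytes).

Fragment 1: offset=3 data="BvZ" -> buffer=???BvZ???????
Fragment 2: offset=6 data="oF" -> buffer=???BvZoF?????
Fragment 3: offset=8 data="ubJM" -> buffer=???BvZoFubJM?
Fragment 4: offset=0 data="ssW" -> buffer=ssWBvZoFubJM?
Fragment 5: offset=12 data="u" -> buffer=ssWBvZoFubJMu
Fragment 6: offset=6 data="OC" -> buffer=ssWBvZOCubJMu

Answer: ssWBvZOCubJMu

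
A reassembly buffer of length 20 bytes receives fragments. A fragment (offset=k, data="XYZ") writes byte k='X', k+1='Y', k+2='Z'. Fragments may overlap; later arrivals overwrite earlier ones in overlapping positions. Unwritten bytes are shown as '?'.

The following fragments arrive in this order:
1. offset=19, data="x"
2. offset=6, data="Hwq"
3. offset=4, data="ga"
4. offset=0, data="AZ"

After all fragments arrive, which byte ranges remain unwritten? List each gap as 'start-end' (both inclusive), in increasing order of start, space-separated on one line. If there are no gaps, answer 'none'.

Fragment 1: offset=19 len=1
Fragment 2: offset=6 len=3
Fragment 3: offset=4 len=2
Fragment 4: offset=0 len=2
Gaps: 2-3 9-18

Answer: 2-3 9-18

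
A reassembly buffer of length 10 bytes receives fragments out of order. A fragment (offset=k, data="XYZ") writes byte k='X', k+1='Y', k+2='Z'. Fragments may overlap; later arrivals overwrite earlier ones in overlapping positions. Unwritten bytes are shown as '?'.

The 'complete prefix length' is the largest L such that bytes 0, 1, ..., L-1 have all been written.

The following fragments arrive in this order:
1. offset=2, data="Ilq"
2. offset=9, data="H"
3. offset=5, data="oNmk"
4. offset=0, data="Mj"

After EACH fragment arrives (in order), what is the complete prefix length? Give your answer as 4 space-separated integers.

Fragment 1: offset=2 data="Ilq" -> buffer=??Ilq????? -> prefix_len=0
Fragment 2: offset=9 data="H" -> buffer=??Ilq????H -> prefix_len=0
Fragment 3: offset=5 data="oNmk" -> buffer=??IlqoNmkH -> prefix_len=0
Fragment 4: offset=0 data="Mj" -> buffer=MjIlqoNmkH -> prefix_len=10

Answer: 0 0 0 10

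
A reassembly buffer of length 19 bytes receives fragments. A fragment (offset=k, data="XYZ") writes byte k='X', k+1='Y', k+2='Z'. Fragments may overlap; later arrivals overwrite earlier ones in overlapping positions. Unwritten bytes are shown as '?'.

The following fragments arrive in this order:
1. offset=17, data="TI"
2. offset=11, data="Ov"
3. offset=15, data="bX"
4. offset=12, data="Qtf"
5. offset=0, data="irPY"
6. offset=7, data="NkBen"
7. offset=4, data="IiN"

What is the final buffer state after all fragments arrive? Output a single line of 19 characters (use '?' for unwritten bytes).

Answer: irPYIiNNkBenQtfbXTI

Derivation:
Fragment 1: offset=17 data="TI" -> buffer=?????????????????TI
Fragment 2: offset=11 data="Ov" -> buffer=???????????Ov????TI
Fragment 3: offset=15 data="bX" -> buffer=???????????Ov??bXTI
Fragment 4: offset=12 data="Qtf" -> buffer=???????????OQtfbXTI
Fragment 5: offset=0 data="irPY" -> buffer=irPY???????OQtfbXTI
Fragment 6: offset=7 data="NkBen" -> buffer=irPY???NkBenQtfbXTI
Fragment 7: offset=4 data="IiN" -> buffer=irPYIiNNkBenQtfbXTI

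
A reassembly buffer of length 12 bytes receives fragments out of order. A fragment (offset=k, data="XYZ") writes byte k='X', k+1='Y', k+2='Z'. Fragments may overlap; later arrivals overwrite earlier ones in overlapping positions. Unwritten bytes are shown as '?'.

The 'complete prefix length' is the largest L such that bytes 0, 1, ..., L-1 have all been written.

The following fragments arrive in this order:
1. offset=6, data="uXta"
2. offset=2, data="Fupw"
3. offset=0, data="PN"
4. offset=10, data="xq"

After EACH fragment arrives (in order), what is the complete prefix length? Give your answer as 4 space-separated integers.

Answer: 0 0 10 12

Derivation:
Fragment 1: offset=6 data="uXta" -> buffer=??????uXta?? -> prefix_len=0
Fragment 2: offset=2 data="Fupw" -> buffer=??FupwuXta?? -> prefix_len=0
Fragment 3: offset=0 data="PN" -> buffer=PNFupwuXta?? -> prefix_len=10
Fragment 4: offset=10 data="xq" -> buffer=PNFupwuXtaxq -> prefix_len=12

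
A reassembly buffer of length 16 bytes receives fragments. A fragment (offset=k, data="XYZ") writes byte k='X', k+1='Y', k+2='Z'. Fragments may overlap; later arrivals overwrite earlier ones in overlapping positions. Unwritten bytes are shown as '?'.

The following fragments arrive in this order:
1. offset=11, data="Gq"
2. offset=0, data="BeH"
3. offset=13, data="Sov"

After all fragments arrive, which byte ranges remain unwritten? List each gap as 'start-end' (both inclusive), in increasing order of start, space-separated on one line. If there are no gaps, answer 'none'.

Fragment 1: offset=11 len=2
Fragment 2: offset=0 len=3
Fragment 3: offset=13 len=3
Gaps: 3-10

Answer: 3-10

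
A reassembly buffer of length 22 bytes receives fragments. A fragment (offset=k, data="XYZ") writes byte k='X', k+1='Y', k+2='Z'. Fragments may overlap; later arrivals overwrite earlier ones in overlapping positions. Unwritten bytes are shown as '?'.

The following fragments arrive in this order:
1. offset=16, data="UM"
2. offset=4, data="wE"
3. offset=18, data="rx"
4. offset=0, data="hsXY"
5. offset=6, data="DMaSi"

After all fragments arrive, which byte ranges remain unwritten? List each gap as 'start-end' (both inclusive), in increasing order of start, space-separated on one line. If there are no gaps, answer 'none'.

Answer: 11-15 20-21

Derivation:
Fragment 1: offset=16 len=2
Fragment 2: offset=4 len=2
Fragment 3: offset=18 len=2
Fragment 4: offset=0 len=4
Fragment 5: offset=6 len=5
Gaps: 11-15 20-21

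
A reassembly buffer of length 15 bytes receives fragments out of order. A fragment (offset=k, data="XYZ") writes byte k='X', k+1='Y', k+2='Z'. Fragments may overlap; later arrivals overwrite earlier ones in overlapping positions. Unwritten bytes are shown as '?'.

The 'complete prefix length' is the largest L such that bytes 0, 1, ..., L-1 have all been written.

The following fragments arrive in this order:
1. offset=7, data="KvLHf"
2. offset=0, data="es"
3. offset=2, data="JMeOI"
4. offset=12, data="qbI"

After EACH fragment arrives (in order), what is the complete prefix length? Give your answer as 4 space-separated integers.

Answer: 0 2 12 15

Derivation:
Fragment 1: offset=7 data="KvLHf" -> buffer=???????KvLHf??? -> prefix_len=0
Fragment 2: offset=0 data="es" -> buffer=es?????KvLHf??? -> prefix_len=2
Fragment 3: offset=2 data="JMeOI" -> buffer=esJMeOIKvLHf??? -> prefix_len=12
Fragment 4: offset=12 data="qbI" -> buffer=esJMeOIKvLHfqbI -> prefix_len=15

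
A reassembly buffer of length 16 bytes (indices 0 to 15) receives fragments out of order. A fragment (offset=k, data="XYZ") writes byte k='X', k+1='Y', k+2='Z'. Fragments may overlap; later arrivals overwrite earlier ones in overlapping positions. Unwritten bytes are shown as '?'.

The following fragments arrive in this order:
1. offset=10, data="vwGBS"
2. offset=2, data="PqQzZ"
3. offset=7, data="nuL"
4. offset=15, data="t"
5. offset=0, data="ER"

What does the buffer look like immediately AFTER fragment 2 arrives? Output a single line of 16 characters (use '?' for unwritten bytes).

Answer: ??PqQzZ???vwGBS?

Derivation:
Fragment 1: offset=10 data="vwGBS" -> buffer=??????????vwGBS?
Fragment 2: offset=2 data="PqQzZ" -> buffer=??PqQzZ???vwGBS?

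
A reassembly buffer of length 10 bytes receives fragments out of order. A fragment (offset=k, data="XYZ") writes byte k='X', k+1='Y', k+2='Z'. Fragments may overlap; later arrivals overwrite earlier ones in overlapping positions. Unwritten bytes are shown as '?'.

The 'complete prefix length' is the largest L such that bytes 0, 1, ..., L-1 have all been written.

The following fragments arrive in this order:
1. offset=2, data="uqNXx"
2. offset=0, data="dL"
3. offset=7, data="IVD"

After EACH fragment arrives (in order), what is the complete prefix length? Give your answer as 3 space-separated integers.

Fragment 1: offset=2 data="uqNXx" -> buffer=??uqNXx??? -> prefix_len=0
Fragment 2: offset=0 data="dL" -> buffer=dLuqNXx??? -> prefix_len=7
Fragment 3: offset=7 data="IVD" -> buffer=dLuqNXxIVD -> prefix_len=10

Answer: 0 7 10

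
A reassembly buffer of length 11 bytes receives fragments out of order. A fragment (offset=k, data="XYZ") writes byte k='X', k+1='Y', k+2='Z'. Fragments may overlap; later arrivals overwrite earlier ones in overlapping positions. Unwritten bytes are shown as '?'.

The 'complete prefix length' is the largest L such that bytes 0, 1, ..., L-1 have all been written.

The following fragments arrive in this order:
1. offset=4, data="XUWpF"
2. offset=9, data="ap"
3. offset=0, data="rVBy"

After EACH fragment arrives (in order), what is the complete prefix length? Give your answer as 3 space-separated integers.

Answer: 0 0 11

Derivation:
Fragment 1: offset=4 data="XUWpF" -> buffer=????XUWpF?? -> prefix_len=0
Fragment 2: offset=9 data="ap" -> buffer=????XUWpFap -> prefix_len=0
Fragment 3: offset=0 data="rVBy" -> buffer=rVByXUWpFap -> prefix_len=11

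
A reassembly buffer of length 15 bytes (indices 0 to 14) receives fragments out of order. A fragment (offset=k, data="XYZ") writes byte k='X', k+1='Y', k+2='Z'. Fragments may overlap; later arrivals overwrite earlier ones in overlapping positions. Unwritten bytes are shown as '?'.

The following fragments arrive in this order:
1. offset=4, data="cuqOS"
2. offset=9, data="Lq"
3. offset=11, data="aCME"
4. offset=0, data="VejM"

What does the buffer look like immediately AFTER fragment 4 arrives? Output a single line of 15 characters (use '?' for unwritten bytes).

Fragment 1: offset=4 data="cuqOS" -> buffer=????cuqOS??????
Fragment 2: offset=9 data="Lq" -> buffer=????cuqOSLq????
Fragment 3: offset=11 data="aCME" -> buffer=????cuqOSLqaCME
Fragment 4: offset=0 data="VejM" -> buffer=VejMcuqOSLqaCME

Answer: VejMcuqOSLqaCME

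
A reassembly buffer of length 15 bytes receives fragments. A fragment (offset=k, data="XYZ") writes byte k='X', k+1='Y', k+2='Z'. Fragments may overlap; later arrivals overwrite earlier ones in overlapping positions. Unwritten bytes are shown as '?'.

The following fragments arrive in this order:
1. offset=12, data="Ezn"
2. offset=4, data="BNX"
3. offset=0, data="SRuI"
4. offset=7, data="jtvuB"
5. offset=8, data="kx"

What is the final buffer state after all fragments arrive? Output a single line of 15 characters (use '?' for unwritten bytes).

Fragment 1: offset=12 data="Ezn" -> buffer=????????????Ezn
Fragment 2: offset=4 data="BNX" -> buffer=????BNX?????Ezn
Fragment 3: offset=0 data="SRuI" -> buffer=SRuIBNX?????Ezn
Fragment 4: offset=7 data="jtvuB" -> buffer=SRuIBNXjtvuBEzn
Fragment 5: offset=8 data="kx" -> buffer=SRuIBNXjkxuBEzn

Answer: SRuIBNXjkxuBEzn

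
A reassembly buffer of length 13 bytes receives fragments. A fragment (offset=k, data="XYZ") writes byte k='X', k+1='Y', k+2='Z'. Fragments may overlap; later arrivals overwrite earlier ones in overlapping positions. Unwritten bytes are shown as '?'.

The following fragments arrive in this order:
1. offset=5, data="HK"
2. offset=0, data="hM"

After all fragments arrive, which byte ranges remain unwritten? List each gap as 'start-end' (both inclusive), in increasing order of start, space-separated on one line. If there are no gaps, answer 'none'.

Fragment 1: offset=5 len=2
Fragment 2: offset=0 len=2
Gaps: 2-4 7-12

Answer: 2-4 7-12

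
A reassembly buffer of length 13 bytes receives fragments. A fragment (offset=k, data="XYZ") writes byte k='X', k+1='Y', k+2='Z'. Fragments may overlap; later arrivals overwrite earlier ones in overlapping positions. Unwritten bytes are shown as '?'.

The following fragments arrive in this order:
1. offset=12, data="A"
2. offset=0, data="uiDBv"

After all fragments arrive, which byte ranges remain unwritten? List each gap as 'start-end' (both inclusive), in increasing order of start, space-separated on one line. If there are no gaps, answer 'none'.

Answer: 5-11

Derivation:
Fragment 1: offset=12 len=1
Fragment 2: offset=0 len=5
Gaps: 5-11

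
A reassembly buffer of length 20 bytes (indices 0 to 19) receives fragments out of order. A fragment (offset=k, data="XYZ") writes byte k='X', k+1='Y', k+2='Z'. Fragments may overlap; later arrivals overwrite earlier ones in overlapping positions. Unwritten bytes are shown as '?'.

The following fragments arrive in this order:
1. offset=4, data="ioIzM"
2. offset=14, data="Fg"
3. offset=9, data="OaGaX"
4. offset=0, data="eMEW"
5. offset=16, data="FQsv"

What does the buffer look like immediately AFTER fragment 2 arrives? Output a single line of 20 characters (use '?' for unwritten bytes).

Answer: ????ioIzM?????Fg????

Derivation:
Fragment 1: offset=4 data="ioIzM" -> buffer=????ioIzM???????????
Fragment 2: offset=14 data="Fg" -> buffer=????ioIzM?????Fg????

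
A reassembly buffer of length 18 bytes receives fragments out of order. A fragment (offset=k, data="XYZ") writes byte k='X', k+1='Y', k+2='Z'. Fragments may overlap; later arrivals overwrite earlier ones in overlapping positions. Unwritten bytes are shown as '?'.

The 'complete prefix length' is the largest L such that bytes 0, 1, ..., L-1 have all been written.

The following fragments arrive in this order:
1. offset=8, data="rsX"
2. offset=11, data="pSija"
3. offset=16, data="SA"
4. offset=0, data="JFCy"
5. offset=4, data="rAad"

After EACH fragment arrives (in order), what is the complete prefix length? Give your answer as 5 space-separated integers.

Fragment 1: offset=8 data="rsX" -> buffer=????????rsX??????? -> prefix_len=0
Fragment 2: offset=11 data="pSija" -> buffer=????????rsXpSija?? -> prefix_len=0
Fragment 3: offset=16 data="SA" -> buffer=????????rsXpSijaSA -> prefix_len=0
Fragment 4: offset=0 data="JFCy" -> buffer=JFCy????rsXpSijaSA -> prefix_len=4
Fragment 5: offset=4 data="rAad" -> buffer=JFCyrAadrsXpSijaSA -> prefix_len=18

Answer: 0 0 0 4 18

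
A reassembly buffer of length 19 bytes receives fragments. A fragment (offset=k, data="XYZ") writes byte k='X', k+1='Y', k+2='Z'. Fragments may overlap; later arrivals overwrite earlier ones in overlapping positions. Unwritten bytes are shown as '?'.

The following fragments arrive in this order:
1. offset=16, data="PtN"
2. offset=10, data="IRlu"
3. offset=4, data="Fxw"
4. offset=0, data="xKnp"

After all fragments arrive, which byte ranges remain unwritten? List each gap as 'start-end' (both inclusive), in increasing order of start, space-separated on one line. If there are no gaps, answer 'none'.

Answer: 7-9 14-15

Derivation:
Fragment 1: offset=16 len=3
Fragment 2: offset=10 len=4
Fragment 3: offset=4 len=3
Fragment 4: offset=0 len=4
Gaps: 7-9 14-15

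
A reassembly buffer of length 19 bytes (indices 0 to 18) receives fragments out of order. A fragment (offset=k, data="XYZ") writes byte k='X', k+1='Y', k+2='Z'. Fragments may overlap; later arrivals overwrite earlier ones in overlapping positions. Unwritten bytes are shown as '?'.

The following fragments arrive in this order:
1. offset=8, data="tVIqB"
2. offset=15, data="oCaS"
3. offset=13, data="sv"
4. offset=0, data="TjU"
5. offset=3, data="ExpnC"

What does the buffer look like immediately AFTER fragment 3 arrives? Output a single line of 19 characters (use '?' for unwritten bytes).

Fragment 1: offset=8 data="tVIqB" -> buffer=????????tVIqB??????
Fragment 2: offset=15 data="oCaS" -> buffer=????????tVIqB??oCaS
Fragment 3: offset=13 data="sv" -> buffer=????????tVIqBsvoCaS

Answer: ????????tVIqBsvoCaS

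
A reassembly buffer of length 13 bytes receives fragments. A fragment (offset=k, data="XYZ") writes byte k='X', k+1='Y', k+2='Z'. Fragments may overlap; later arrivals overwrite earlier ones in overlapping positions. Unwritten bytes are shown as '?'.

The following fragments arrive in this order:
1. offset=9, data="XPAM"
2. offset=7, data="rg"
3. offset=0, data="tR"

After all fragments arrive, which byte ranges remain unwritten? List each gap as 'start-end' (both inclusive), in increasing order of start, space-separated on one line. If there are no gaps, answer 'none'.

Answer: 2-6

Derivation:
Fragment 1: offset=9 len=4
Fragment 2: offset=7 len=2
Fragment 3: offset=0 len=2
Gaps: 2-6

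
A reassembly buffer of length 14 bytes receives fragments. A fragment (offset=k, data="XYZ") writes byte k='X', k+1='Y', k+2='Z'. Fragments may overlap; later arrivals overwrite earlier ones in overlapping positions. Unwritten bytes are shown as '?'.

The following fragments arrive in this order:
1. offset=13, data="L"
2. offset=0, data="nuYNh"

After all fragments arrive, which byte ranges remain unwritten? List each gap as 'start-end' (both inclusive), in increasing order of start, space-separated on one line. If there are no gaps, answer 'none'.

Fragment 1: offset=13 len=1
Fragment 2: offset=0 len=5
Gaps: 5-12

Answer: 5-12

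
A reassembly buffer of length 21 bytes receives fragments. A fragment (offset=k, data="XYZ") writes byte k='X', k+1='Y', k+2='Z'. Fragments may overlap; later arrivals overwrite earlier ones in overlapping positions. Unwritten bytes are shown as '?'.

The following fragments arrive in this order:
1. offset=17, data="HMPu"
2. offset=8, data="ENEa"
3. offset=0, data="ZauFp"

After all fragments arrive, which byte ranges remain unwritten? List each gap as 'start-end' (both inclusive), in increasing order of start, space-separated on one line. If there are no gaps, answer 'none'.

Answer: 5-7 12-16

Derivation:
Fragment 1: offset=17 len=4
Fragment 2: offset=8 len=4
Fragment 3: offset=0 len=5
Gaps: 5-7 12-16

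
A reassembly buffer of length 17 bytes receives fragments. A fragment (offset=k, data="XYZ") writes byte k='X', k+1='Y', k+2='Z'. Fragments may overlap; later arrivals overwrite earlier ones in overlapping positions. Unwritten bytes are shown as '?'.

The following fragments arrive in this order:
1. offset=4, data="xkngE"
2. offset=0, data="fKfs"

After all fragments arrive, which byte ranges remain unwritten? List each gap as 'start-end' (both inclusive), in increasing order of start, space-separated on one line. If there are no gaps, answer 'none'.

Fragment 1: offset=4 len=5
Fragment 2: offset=0 len=4
Gaps: 9-16

Answer: 9-16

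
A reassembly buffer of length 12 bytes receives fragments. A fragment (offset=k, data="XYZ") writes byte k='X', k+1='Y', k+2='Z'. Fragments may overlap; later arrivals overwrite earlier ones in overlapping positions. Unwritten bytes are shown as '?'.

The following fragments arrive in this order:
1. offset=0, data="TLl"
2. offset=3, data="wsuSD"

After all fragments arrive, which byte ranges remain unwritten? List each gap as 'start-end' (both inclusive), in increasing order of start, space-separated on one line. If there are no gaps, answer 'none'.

Answer: 8-11

Derivation:
Fragment 1: offset=0 len=3
Fragment 2: offset=3 len=5
Gaps: 8-11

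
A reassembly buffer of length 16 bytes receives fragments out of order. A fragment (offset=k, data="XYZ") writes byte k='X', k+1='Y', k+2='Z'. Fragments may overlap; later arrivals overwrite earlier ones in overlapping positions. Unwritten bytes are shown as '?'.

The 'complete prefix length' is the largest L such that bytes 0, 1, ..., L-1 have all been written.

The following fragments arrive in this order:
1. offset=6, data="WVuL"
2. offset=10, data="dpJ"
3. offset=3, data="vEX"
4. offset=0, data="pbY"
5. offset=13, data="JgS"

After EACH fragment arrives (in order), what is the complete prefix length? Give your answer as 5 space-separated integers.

Answer: 0 0 0 13 16

Derivation:
Fragment 1: offset=6 data="WVuL" -> buffer=??????WVuL?????? -> prefix_len=0
Fragment 2: offset=10 data="dpJ" -> buffer=??????WVuLdpJ??? -> prefix_len=0
Fragment 3: offset=3 data="vEX" -> buffer=???vEXWVuLdpJ??? -> prefix_len=0
Fragment 4: offset=0 data="pbY" -> buffer=pbYvEXWVuLdpJ??? -> prefix_len=13
Fragment 5: offset=13 data="JgS" -> buffer=pbYvEXWVuLdpJJgS -> prefix_len=16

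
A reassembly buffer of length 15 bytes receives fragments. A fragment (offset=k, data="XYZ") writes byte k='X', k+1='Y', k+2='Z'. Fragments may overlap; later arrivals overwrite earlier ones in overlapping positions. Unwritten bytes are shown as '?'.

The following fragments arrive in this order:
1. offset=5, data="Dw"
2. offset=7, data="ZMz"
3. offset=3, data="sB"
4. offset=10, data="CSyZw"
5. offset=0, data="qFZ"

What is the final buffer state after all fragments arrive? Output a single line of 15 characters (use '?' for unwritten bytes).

Answer: qFZsBDwZMzCSyZw

Derivation:
Fragment 1: offset=5 data="Dw" -> buffer=?????Dw????????
Fragment 2: offset=7 data="ZMz" -> buffer=?????DwZMz?????
Fragment 3: offset=3 data="sB" -> buffer=???sBDwZMz?????
Fragment 4: offset=10 data="CSyZw" -> buffer=???sBDwZMzCSyZw
Fragment 5: offset=0 data="qFZ" -> buffer=qFZsBDwZMzCSyZw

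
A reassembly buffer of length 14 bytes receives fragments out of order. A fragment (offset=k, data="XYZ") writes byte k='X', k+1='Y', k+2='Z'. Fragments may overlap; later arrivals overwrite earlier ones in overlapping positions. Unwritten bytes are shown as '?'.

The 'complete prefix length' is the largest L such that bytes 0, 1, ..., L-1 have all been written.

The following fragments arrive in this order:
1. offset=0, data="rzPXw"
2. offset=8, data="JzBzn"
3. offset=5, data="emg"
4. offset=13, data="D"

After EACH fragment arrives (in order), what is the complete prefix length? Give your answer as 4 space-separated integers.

Answer: 5 5 13 14

Derivation:
Fragment 1: offset=0 data="rzPXw" -> buffer=rzPXw????????? -> prefix_len=5
Fragment 2: offset=8 data="JzBzn" -> buffer=rzPXw???JzBzn? -> prefix_len=5
Fragment 3: offset=5 data="emg" -> buffer=rzPXwemgJzBzn? -> prefix_len=13
Fragment 4: offset=13 data="D" -> buffer=rzPXwemgJzBznD -> prefix_len=14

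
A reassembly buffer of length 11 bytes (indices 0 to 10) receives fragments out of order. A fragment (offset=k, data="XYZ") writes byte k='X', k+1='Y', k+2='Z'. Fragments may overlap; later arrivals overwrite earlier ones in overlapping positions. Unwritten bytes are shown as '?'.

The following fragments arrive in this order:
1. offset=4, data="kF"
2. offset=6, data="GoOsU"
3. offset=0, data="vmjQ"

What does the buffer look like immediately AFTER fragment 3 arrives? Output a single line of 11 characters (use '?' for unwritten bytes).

Answer: vmjQkFGoOsU

Derivation:
Fragment 1: offset=4 data="kF" -> buffer=????kF?????
Fragment 2: offset=6 data="GoOsU" -> buffer=????kFGoOsU
Fragment 3: offset=0 data="vmjQ" -> buffer=vmjQkFGoOsU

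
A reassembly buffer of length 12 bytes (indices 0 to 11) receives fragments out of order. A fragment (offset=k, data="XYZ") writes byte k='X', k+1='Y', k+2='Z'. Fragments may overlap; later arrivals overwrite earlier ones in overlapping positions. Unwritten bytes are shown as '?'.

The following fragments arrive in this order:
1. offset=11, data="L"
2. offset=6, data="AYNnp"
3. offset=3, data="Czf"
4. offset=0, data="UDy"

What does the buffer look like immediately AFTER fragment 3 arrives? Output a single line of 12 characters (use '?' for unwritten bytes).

Fragment 1: offset=11 data="L" -> buffer=???????????L
Fragment 2: offset=6 data="AYNnp" -> buffer=??????AYNnpL
Fragment 3: offset=3 data="Czf" -> buffer=???CzfAYNnpL

Answer: ???CzfAYNnpL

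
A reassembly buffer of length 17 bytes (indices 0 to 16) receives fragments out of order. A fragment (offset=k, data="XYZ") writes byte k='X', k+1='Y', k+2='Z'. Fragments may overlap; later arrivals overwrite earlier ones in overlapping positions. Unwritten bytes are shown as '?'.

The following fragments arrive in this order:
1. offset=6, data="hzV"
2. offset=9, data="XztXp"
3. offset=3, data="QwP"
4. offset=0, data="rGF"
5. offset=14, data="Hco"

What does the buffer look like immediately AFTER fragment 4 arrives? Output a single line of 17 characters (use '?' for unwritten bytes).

Fragment 1: offset=6 data="hzV" -> buffer=??????hzV????????
Fragment 2: offset=9 data="XztXp" -> buffer=??????hzVXztXp???
Fragment 3: offset=3 data="QwP" -> buffer=???QwPhzVXztXp???
Fragment 4: offset=0 data="rGF" -> buffer=rGFQwPhzVXztXp???

Answer: rGFQwPhzVXztXp???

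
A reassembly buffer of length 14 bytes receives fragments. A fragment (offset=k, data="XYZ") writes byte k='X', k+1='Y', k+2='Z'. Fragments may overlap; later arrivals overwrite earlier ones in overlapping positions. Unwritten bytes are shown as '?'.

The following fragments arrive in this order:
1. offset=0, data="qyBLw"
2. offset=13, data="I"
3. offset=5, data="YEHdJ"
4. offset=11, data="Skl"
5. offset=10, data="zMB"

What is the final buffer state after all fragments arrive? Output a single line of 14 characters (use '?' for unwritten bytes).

Fragment 1: offset=0 data="qyBLw" -> buffer=qyBLw?????????
Fragment 2: offset=13 data="I" -> buffer=qyBLw????????I
Fragment 3: offset=5 data="YEHdJ" -> buffer=qyBLwYEHdJ???I
Fragment 4: offset=11 data="Skl" -> buffer=qyBLwYEHdJ?Skl
Fragment 5: offset=10 data="zMB" -> buffer=qyBLwYEHdJzMBl

Answer: qyBLwYEHdJzMBl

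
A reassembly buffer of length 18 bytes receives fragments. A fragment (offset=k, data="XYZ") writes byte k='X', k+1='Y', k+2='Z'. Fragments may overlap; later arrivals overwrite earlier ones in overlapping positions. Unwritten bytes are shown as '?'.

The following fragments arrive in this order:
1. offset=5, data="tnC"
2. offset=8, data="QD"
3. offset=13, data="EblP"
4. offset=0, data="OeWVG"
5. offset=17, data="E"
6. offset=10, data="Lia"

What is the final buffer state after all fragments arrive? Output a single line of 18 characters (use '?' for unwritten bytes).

Answer: OeWVGtnCQDLiaEblPE

Derivation:
Fragment 1: offset=5 data="tnC" -> buffer=?????tnC??????????
Fragment 2: offset=8 data="QD" -> buffer=?????tnCQD????????
Fragment 3: offset=13 data="EblP" -> buffer=?????tnCQD???EblP?
Fragment 4: offset=0 data="OeWVG" -> buffer=OeWVGtnCQD???EblP?
Fragment 5: offset=17 data="E" -> buffer=OeWVGtnCQD???EblPE
Fragment 6: offset=10 data="Lia" -> buffer=OeWVGtnCQDLiaEblPE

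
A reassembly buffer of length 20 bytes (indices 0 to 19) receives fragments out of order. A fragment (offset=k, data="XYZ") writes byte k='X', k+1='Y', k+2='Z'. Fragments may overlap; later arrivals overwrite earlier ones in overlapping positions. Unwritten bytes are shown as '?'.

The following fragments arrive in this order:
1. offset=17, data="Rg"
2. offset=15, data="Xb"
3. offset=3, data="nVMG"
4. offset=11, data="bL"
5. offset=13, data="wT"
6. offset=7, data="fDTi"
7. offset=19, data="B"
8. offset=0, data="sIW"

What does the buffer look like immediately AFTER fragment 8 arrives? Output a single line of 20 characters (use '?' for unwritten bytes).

Answer: sIWnVMGfDTibLwTXbRgB

Derivation:
Fragment 1: offset=17 data="Rg" -> buffer=?????????????????Rg?
Fragment 2: offset=15 data="Xb" -> buffer=???????????????XbRg?
Fragment 3: offset=3 data="nVMG" -> buffer=???nVMG????????XbRg?
Fragment 4: offset=11 data="bL" -> buffer=???nVMG????bL??XbRg?
Fragment 5: offset=13 data="wT" -> buffer=???nVMG????bLwTXbRg?
Fragment 6: offset=7 data="fDTi" -> buffer=???nVMGfDTibLwTXbRg?
Fragment 7: offset=19 data="B" -> buffer=???nVMGfDTibLwTXbRgB
Fragment 8: offset=0 data="sIW" -> buffer=sIWnVMGfDTibLwTXbRgB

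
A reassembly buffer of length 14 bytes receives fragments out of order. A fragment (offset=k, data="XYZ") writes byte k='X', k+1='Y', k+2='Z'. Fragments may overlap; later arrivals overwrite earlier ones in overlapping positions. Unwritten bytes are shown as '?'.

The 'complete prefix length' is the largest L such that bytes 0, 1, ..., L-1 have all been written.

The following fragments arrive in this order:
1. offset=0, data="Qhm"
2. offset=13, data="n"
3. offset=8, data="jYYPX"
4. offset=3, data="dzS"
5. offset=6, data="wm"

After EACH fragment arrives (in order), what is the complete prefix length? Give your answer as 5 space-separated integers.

Answer: 3 3 3 6 14

Derivation:
Fragment 1: offset=0 data="Qhm" -> buffer=Qhm??????????? -> prefix_len=3
Fragment 2: offset=13 data="n" -> buffer=Qhm??????????n -> prefix_len=3
Fragment 3: offset=8 data="jYYPX" -> buffer=Qhm?????jYYPXn -> prefix_len=3
Fragment 4: offset=3 data="dzS" -> buffer=QhmdzS??jYYPXn -> prefix_len=6
Fragment 5: offset=6 data="wm" -> buffer=QhmdzSwmjYYPXn -> prefix_len=14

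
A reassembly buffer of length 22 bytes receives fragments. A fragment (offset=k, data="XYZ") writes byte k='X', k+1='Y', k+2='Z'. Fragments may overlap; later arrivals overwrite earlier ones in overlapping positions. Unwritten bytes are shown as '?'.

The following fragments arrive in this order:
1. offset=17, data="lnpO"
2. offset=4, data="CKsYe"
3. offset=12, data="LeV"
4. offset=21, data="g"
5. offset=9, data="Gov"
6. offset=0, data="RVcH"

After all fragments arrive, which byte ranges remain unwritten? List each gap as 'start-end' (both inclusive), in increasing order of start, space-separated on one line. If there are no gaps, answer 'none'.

Fragment 1: offset=17 len=4
Fragment 2: offset=4 len=5
Fragment 3: offset=12 len=3
Fragment 4: offset=21 len=1
Fragment 5: offset=9 len=3
Fragment 6: offset=0 len=4
Gaps: 15-16

Answer: 15-16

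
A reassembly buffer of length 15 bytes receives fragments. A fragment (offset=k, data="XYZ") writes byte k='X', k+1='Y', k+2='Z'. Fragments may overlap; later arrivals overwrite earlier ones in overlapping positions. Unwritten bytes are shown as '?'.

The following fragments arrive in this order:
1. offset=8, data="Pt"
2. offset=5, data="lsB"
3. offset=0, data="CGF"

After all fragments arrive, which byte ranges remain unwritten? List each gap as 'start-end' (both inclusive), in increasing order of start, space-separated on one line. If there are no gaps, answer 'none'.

Fragment 1: offset=8 len=2
Fragment 2: offset=5 len=3
Fragment 3: offset=0 len=3
Gaps: 3-4 10-14

Answer: 3-4 10-14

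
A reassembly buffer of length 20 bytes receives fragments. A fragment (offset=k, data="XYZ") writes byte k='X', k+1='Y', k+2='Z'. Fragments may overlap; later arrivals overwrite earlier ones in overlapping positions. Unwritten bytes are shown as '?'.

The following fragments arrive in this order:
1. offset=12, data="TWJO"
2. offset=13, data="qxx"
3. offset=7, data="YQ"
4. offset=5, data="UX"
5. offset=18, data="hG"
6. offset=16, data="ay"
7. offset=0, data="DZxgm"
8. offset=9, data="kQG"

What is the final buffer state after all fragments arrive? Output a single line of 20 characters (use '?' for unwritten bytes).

Fragment 1: offset=12 data="TWJO" -> buffer=????????????TWJO????
Fragment 2: offset=13 data="qxx" -> buffer=????????????Tqxx????
Fragment 3: offset=7 data="YQ" -> buffer=???????YQ???Tqxx????
Fragment 4: offset=5 data="UX" -> buffer=?????UXYQ???Tqxx????
Fragment 5: offset=18 data="hG" -> buffer=?????UXYQ???Tqxx??hG
Fragment 6: offset=16 data="ay" -> buffer=?????UXYQ???TqxxayhG
Fragment 7: offset=0 data="DZxgm" -> buffer=DZxgmUXYQ???TqxxayhG
Fragment 8: offset=9 data="kQG" -> buffer=DZxgmUXYQkQGTqxxayhG

Answer: DZxgmUXYQkQGTqxxayhG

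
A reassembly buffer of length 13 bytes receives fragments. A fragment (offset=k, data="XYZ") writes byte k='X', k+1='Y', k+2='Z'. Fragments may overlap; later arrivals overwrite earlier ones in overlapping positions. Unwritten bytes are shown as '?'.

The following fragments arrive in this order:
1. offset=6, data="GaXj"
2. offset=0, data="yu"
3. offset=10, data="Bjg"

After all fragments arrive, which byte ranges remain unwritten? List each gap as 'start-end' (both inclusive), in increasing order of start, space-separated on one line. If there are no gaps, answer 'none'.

Fragment 1: offset=6 len=4
Fragment 2: offset=0 len=2
Fragment 3: offset=10 len=3
Gaps: 2-5

Answer: 2-5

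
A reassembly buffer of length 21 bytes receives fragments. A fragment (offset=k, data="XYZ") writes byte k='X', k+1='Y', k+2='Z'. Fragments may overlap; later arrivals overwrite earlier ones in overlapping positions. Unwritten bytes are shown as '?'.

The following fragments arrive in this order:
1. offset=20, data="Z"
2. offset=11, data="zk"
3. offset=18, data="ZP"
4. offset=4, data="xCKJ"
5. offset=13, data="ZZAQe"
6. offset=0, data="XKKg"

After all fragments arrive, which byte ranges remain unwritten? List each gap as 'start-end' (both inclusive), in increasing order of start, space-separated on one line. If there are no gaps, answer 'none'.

Fragment 1: offset=20 len=1
Fragment 2: offset=11 len=2
Fragment 3: offset=18 len=2
Fragment 4: offset=4 len=4
Fragment 5: offset=13 len=5
Fragment 6: offset=0 len=4
Gaps: 8-10

Answer: 8-10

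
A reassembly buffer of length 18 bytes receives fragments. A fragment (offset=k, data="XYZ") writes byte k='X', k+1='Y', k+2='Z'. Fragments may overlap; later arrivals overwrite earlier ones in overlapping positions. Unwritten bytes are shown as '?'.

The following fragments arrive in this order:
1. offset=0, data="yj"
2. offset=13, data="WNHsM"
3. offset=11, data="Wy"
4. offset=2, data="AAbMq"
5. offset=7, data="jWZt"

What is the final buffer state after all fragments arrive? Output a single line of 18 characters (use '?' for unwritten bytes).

Answer: yjAAbMqjWZtWyWNHsM

Derivation:
Fragment 1: offset=0 data="yj" -> buffer=yj????????????????
Fragment 2: offset=13 data="WNHsM" -> buffer=yj???????????WNHsM
Fragment 3: offset=11 data="Wy" -> buffer=yj?????????WyWNHsM
Fragment 4: offset=2 data="AAbMq" -> buffer=yjAAbMq????WyWNHsM
Fragment 5: offset=7 data="jWZt" -> buffer=yjAAbMqjWZtWyWNHsM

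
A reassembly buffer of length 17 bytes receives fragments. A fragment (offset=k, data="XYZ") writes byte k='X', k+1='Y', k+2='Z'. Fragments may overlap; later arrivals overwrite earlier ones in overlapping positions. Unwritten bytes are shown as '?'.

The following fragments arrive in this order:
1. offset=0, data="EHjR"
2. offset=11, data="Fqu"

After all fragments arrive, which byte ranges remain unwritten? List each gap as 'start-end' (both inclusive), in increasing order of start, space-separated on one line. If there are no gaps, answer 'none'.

Fragment 1: offset=0 len=4
Fragment 2: offset=11 len=3
Gaps: 4-10 14-16

Answer: 4-10 14-16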